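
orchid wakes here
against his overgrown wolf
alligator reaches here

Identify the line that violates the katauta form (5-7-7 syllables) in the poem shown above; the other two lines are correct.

The first line

Line 1: orchid(2) + wakes(1) + here(1) = 4 (expected 5)
Line 2: against(2) + his(1) + overgrown(3) + wolf(1) = 7 ✓
Line 3: alligator(4) + reaches(2) + here(1) = 7 ✓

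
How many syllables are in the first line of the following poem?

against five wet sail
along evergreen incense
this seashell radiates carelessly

5

The first line: against (2), five (1), wet (1), sail (1) → 5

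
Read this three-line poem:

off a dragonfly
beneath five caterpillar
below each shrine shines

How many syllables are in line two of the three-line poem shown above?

7

Line two: beneath (2), five (1), caterpillar (4) → 7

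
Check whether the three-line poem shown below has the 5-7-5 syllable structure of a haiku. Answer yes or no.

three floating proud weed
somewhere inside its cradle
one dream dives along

Line 1: three (1), floating (2), proud (1), weed (1) → 5 ✓
Line 2: somewhere (2), inside (2), its (1), cradle (2) → 7 ✓
Line 3: one (1), dream (1), dives (1), along (2) → 5 ✓

Yes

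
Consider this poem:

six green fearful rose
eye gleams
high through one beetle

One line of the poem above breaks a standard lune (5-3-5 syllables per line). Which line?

Line 2

Line 1: six (1), green (1), fearful (2), rose (1) → 5 ✓
Line 2: eye (1), gleams (1) → 2 (expected 3)
Line 3: high (1), through (1), one (1), beetle (2) → 5 ✓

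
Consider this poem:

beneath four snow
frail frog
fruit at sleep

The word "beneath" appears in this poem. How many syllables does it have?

"beneath" has 2 syllables.

2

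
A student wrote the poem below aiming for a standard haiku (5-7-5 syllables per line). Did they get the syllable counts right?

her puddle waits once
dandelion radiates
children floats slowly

Line 1: her (1), puddle (2), waits (1), once (1) → 5 ✓
Line 2: dandelion (4), radiates (3) → 7 ✓
Line 3: children (2), floats (1), slowly (2) → 5 ✓

Yes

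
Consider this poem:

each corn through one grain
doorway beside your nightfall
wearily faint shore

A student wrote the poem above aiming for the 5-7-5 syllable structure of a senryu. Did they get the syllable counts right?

Yes

Line 1: "each corn through one grain": 1+1+1+1+1 = 5 ✓
Line 2: "doorway beside your nightfall": 2+2+1+2 = 7 ✓
Line 3: "wearily faint shore": 3+1+1 = 5 ✓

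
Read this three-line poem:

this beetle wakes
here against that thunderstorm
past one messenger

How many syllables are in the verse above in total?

Line 1: this(1) + beetle(2) + wakes(1) = 4
Line 2: here(1) + against(2) + that(1) + thunderstorm(3) = 7
Line 3: past(1) + one(1) + messenger(3) = 5
Total: 4 + 7 + 5 = 16

16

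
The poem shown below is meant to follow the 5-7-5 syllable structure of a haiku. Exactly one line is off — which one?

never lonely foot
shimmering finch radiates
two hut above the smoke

Line 1: never(2) + lonely(2) + foot(1) = 5 ✓
Line 2: shimmering(3) + finch(1) + radiates(3) = 7 ✓
Line 3: two(1) + hut(1) + above(2) + the(1) + smoke(1) = 6 (expected 5)

Line 3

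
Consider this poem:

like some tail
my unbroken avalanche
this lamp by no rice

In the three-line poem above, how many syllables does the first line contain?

3

The first line: like (1), some (1), tail (1) → 3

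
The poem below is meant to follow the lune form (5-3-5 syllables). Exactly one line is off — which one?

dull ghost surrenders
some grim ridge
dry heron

Line 1: "dull ghost surrenders": 1+1+3 = 5 ✓
Line 2: "some grim ridge": 1+1+1 = 3 ✓
Line 3: "dry heron": 1+2 = 3 (expected 5)

Line 3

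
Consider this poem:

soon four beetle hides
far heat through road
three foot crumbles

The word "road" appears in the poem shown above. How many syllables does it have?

1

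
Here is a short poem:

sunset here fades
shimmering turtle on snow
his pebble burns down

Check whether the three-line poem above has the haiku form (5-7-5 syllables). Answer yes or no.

Line 1: sunset(2) + here(1) + fades(1) = 4 (expected 5)
Line 2: shimmering(3) + turtle(2) + on(1) + snow(1) = 7 ✓
Line 3: his(1) + pebble(2) + burns(1) + down(1) = 5 ✓

No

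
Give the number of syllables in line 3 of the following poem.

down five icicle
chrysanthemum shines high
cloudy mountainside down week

Line 3: cloudy (2), mountainside (3), down (1), week (1) → 7

7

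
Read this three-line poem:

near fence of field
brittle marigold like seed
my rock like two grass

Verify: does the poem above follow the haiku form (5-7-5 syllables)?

No

Line 1: near(1) + fence(1) + of(1) + field(1) = 4 (expected 5)
Line 2: brittle(2) + marigold(3) + like(1) + seed(1) = 7 ✓
Line 3: my(1) + rock(1) + like(1) + two(1) + grass(1) = 5 ✓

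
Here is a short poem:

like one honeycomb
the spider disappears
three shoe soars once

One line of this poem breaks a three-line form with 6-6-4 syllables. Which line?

Line 1: like (1), one (1), honeycomb (3) → 5 (expected 6)
Line 2: the (1), spider (2), disappears (3) → 6 ✓
Line 3: three (1), shoe (1), soars (1), once (1) → 4 ✓

The first line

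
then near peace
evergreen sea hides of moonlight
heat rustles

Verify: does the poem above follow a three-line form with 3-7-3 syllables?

Line 1: then(1) + near(1) + peace(1) = 3 ✓
Line 2: evergreen(3) + sea(1) + hides(1) + of(1) + moonlight(2) = 8 (expected 7)
Line 3: heat(1) + rustles(2) = 3 ✓

No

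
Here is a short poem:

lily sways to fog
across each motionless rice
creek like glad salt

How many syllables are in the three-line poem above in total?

Line 1: lily(2) + sways(1) + to(1) + fog(1) = 5
Line 2: across(2) + each(1) + motionless(3) + rice(1) = 7
Line 3: creek(1) + like(1) + glad(1) + salt(1) = 4
Total: 5 + 7 + 4 = 16

16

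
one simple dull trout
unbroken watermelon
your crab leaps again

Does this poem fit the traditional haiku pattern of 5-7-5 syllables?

Line 1: one (1), simple (2), dull (1), trout (1) → 5 ✓
Line 2: unbroken (3), watermelon (4) → 7 ✓
Line 3: your (1), crab (1), leaps (1), again (2) → 5 ✓

Yes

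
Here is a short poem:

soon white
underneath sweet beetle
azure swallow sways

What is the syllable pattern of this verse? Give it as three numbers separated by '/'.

Line 1: soon (1), white (1) → 2
Line 2: underneath (3), sweet (1), beetle (2) → 6
Line 3: azure (2), swallow (2), sways (1) → 5

2/6/5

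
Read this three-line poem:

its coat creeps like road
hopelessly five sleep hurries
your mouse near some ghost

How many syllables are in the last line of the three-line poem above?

The last line: your (1), mouse (1), near (1), some (1), ghost (1) → 5

5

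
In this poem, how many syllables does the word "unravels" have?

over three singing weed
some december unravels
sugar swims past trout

"unravels" has 3 syllables.

3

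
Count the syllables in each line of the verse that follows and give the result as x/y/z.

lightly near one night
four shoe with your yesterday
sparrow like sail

5/7/4

Line 1: lightly(2) + near(1) + one(1) + night(1) = 5
Line 2: four(1) + shoe(1) + with(1) + your(1) + yesterday(3) = 7
Line 3: sparrow(2) + like(1) + sail(1) = 4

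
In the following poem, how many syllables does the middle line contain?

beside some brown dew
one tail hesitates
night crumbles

5

The middle line: "one tail hesitates": 1+1+3 = 5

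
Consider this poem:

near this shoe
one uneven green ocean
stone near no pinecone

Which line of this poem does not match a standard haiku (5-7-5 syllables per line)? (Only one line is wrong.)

Line 1

Line 1: "near this shoe": 1+1+1 = 3 (expected 5)
Line 2: "one uneven green ocean": 1+3+1+2 = 7 ✓
Line 3: "stone near no pinecone": 1+1+1+2 = 5 ✓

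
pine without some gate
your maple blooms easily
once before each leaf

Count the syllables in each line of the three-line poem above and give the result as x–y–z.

Line 1: pine (1), without (2), some (1), gate (1) → 5
Line 2: your (1), maple (2), blooms (1), easily (3) → 7
Line 3: once (1), before (2), each (1), leaf (1) → 5

5–7–5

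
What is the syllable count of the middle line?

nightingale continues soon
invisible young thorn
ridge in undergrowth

6

The middle line: invisible (4), young (1), thorn (1) → 6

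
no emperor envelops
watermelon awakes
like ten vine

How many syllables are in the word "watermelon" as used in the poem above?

4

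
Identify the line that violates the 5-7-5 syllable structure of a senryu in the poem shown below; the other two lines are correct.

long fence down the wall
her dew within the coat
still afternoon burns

Line 2

Line 1: long(1) + fence(1) + down(1) + the(1) + wall(1) = 5 ✓
Line 2: her(1) + dew(1) + within(2) + the(1) + coat(1) = 6 (expected 7)
Line 3: still(1) + afternoon(3) + burns(1) = 5 ✓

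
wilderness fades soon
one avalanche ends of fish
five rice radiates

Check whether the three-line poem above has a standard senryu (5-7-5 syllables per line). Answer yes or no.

Yes

Line 1: wilderness (3), fades (1), soon (1) → 5 ✓
Line 2: one (1), avalanche (3), ends (1), of (1), fish (1) → 7 ✓
Line 3: five (1), rice (1), radiates (3) → 5 ✓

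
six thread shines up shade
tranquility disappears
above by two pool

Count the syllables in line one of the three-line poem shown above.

5

Line one: six (1), thread (1), shines (1), up (1), shade (1) → 5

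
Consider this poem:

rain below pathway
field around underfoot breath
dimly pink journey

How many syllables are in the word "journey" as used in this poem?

2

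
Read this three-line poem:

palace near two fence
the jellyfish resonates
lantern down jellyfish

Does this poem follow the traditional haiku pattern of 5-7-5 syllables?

No

Line 1: palace (2), near (1), two (1), fence (1) → 5 ✓
Line 2: the (1), jellyfish (3), resonates (3) → 7 ✓
Line 3: lantern (2), down (1), jellyfish (3) → 6 (expected 5)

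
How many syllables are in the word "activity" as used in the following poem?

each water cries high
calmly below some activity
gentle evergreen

4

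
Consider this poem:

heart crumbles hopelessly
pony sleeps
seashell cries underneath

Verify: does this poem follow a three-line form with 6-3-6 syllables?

Line 1: heart(1) + crumbles(2) + hopelessly(3) = 6 ✓
Line 2: pony(2) + sleeps(1) = 3 ✓
Line 3: seashell(2) + cries(1) + underneath(3) = 6 ✓

Yes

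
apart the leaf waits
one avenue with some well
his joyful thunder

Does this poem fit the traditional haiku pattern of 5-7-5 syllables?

Yes

Line 1: "apart the leaf waits": 2+1+1+1 = 5 ✓
Line 2: "one avenue with some well": 1+3+1+1+1 = 7 ✓
Line 3: "his joyful thunder": 1+2+2 = 5 ✓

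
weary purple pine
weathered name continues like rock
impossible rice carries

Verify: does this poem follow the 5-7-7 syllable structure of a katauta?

Line 1: weary (2), purple (2), pine (1) → 5 ✓
Line 2: weathered (2), name (1), continues (3), like (1), rock (1) → 8 (expected 7)
Line 3: impossible (4), rice (1), carries (2) → 7 ✓

No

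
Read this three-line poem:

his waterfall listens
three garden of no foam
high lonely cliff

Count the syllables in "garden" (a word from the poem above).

2

"garden" has 2 syllables.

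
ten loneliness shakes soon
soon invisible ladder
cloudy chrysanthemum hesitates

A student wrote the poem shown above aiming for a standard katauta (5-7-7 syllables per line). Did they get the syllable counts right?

Line 1: ten (1), loneliness (3), shakes (1), soon (1) → 6 (expected 5)
Line 2: soon (1), invisible (4), ladder (2) → 7 ✓
Line 3: cloudy (2), chrysanthemum (4), hesitates (3) → 9 (expected 7)

No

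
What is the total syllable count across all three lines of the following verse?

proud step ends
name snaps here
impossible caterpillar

14

Line 1: "proud step ends": 1+1+1 = 3
Line 2: "name snaps here": 1+1+1 = 3
Line 3: "impossible caterpillar": 4+4 = 8
Total: 3 + 3 + 8 = 14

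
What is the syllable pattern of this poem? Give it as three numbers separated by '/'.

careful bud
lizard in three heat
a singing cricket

3/5/5

Line 1: careful(2) + bud(1) = 3
Line 2: lizard(2) + in(1) + three(1) + heat(1) = 5
Line 3: a(1) + singing(2) + cricket(2) = 5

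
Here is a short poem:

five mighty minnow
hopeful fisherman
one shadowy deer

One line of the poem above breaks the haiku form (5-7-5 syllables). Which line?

The second line

Line 1: five(1) + mighty(2) + minnow(2) = 5 ✓
Line 2: hopeful(2) + fisherman(3) = 5 (expected 7)
Line 3: one(1) + shadowy(3) + deer(1) = 5 ✓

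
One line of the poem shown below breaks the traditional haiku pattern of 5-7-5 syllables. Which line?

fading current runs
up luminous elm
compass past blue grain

Line 1: fading (2), current (2), runs (1) → 5 ✓
Line 2: up (1), luminous (3), elm (1) → 5 (expected 7)
Line 3: compass (2), past (1), blue (1), grain (1) → 5 ✓

The second line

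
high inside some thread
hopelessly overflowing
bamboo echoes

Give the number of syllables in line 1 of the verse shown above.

Line 1: high(1) + inside(2) + some(1) + thread(1) = 5

5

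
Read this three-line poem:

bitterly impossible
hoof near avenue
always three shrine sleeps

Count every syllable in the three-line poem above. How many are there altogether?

Line 1: bitterly(3) + impossible(4) = 7
Line 2: hoof(1) + near(1) + avenue(3) = 5
Line 3: always(2) + three(1) + shrine(1) + sleeps(1) = 5
Total: 7 + 5 + 5 = 17

17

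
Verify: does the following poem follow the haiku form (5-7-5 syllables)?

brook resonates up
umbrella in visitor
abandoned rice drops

Yes

Line 1: brook (1), resonates (3), up (1) → 5 ✓
Line 2: umbrella (3), in (1), visitor (3) → 7 ✓
Line 3: abandoned (3), rice (1), drops (1) → 5 ✓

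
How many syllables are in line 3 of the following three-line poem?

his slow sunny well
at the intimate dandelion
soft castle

3

Line 3: soft (1), castle (2) → 3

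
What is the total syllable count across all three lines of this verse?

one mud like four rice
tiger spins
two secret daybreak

Line 1: "one mud like four rice": 1+1+1+1+1 = 5
Line 2: "tiger spins": 2+1 = 3
Line 3: "two secret daybreak": 1+2+2 = 5
Total: 5 + 3 + 5 = 13

13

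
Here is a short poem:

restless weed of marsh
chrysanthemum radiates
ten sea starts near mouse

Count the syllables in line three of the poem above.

Line three: "ten sea starts near mouse": 1+1+1+1+1 = 5

5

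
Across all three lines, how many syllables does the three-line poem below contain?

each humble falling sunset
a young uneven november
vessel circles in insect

Line 1: each(1) + humble(2) + falling(2) + sunset(2) = 7
Line 2: a(1) + young(1) + uneven(3) + november(3) = 8
Line 3: vessel(2) + circles(2) + in(1) + insect(2) = 7
Total: 7 + 8 + 7 = 22

22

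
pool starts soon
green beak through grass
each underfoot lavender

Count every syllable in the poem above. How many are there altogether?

14

Line 1: "pool starts soon": 1+1+1 = 3
Line 2: "green beak through grass": 1+1+1+1 = 4
Line 3: "each underfoot lavender": 1+3+3 = 7
Total: 3 + 4 + 7 = 14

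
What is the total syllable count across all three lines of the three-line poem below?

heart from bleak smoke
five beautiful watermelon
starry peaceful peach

17

Line 1: heart(1) + from(1) + bleak(1) + smoke(1) = 4
Line 2: five(1) + beautiful(3) + watermelon(4) = 8
Line 3: starry(2) + peaceful(2) + peach(1) = 5
Total: 4 + 8 + 5 = 17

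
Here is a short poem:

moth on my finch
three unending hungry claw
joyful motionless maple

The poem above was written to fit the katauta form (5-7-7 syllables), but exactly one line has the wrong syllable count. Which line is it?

The first line

Line 1: moth(1) + on(1) + my(1) + finch(1) = 4 (expected 5)
Line 2: three(1) + unending(3) + hungry(2) + claw(1) = 7 ✓
Line 3: joyful(2) + motionless(3) + maple(2) = 7 ✓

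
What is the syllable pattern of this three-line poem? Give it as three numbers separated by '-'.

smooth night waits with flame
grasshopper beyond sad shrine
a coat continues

Line 1: smooth(1) + night(1) + waits(1) + with(1) + flame(1) = 5
Line 2: grasshopper(3) + beyond(2) + sad(1) + shrine(1) = 7
Line 3: a(1) + coat(1) + continues(3) = 5

5-7-5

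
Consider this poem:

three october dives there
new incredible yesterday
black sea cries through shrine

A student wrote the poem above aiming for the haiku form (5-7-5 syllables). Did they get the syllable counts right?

Line 1: "three october dives there": 1+3+1+1 = 6 (expected 5)
Line 2: "new incredible yesterday": 1+4+3 = 8 (expected 7)
Line 3: "black sea cries through shrine": 1+1+1+1+1 = 5 ✓

No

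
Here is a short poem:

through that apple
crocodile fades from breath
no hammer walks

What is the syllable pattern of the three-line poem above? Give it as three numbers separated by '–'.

4–6–4

Line 1: "through that apple": 1+1+2 = 4
Line 2: "crocodile fades from breath": 3+1+1+1 = 6
Line 3: "no hammer walks": 1+2+1 = 4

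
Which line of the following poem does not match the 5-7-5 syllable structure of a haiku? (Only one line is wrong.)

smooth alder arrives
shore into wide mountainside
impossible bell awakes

Line 1: "smooth alder arrives": 1+2+2 = 5 ✓
Line 2: "shore into wide mountainside": 1+2+1+3 = 7 ✓
Line 3: "impossible bell awakes": 4+1+2 = 7 (expected 5)

Line 3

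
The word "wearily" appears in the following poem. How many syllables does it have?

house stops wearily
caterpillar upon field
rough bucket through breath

3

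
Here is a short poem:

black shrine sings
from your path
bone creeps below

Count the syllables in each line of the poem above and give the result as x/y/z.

3/3/4

Line 1: black(1) + shrine(1) + sings(1) = 3
Line 2: from(1) + your(1) + path(1) = 3
Line 3: bone(1) + creeps(1) + below(2) = 4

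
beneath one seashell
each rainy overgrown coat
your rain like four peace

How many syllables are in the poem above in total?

17

Line 1: beneath (2), one (1), seashell (2) → 5
Line 2: each (1), rainy (2), overgrown (3), coat (1) → 7
Line 3: your (1), rain (1), like (1), four (1), peace (1) → 5
Total: 5 + 7 + 5 = 17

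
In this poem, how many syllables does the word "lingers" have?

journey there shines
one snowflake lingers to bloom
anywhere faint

"lingers" has 2 syllables.

2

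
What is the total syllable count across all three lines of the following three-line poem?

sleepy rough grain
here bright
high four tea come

10

Line 1: sleepy(2) + rough(1) + grain(1) = 4
Line 2: here(1) + bright(1) = 2
Line 3: high(1) + four(1) + tea(1) + come(1) = 4
Total: 4 + 2 + 4 = 10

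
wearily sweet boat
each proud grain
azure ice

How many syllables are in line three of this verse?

Line three: azure (2), ice (1) → 3

3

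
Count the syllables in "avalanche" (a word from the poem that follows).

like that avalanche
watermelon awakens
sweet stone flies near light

3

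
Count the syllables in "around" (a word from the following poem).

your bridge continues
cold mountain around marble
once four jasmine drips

2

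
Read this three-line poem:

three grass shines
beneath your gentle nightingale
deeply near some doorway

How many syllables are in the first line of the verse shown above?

The first line: "three grass shines": 1+1+1 = 3

3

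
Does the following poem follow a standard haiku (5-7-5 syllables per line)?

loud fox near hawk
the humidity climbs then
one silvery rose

Line 1: loud (1), fox (1), near (1), hawk (1) → 4 (expected 5)
Line 2: the (1), humidity (4), climbs (1), then (1) → 7 ✓
Line 3: one (1), silvery (3), rose (1) → 5 ✓

No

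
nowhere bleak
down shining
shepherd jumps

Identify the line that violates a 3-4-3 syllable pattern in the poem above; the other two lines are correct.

Line 1: "nowhere bleak": 2+1 = 3 ✓
Line 2: "down shining": 1+2 = 3 (expected 4)
Line 3: "shepherd jumps": 2+1 = 3 ✓

The second line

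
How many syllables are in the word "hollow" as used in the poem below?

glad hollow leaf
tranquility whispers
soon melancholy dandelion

2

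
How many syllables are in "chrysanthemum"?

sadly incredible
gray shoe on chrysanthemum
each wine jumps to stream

4

"chrysanthemum" has 4 syllables.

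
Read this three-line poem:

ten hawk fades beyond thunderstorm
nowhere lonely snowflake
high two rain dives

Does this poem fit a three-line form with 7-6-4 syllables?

Line 1: "ten hawk fades beyond thunderstorm": 1+1+1+2+3 = 8 (expected 7)
Line 2: "nowhere lonely snowflake": 2+2+2 = 6 ✓
Line 3: "high two rain dives": 1+1+1+1 = 4 ✓

No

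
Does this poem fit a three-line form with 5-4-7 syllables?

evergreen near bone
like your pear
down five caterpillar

Line 1: "evergreen near bone": 3+1+1 = 5 ✓
Line 2: "like your pear": 1+1+1 = 3 (expected 4)
Line 3: "down five caterpillar": 1+1+4 = 6 (expected 7)

No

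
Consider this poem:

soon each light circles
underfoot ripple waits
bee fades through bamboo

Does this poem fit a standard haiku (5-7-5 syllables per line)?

Line 1: soon(1) + each(1) + light(1) + circles(2) = 5 ✓
Line 2: underfoot(3) + ripple(2) + waits(1) = 6 (expected 7)
Line 3: bee(1) + fades(1) + through(1) + bamboo(2) = 5 ✓

No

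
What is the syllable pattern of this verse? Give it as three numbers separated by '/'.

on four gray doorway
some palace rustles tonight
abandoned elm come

5/7/5

Line 1: on(1) + four(1) + gray(1) + doorway(2) = 5
Line 2: some(1) + palace(2) + rustles(2) + tonight(2) = 7
Line 3: abandoned(3) + elm(1) + come(1) = 5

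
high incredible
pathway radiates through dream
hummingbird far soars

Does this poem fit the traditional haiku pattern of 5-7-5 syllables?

Yes

Line 1: high(1) + incredible(4) = 5 ✓
Line 2: pathway(2) + radiates(3) + through(1) + dream(1) = 7 ✓
Line 3: hummingbird(3) + far(1) + soars(1) = 5 ✓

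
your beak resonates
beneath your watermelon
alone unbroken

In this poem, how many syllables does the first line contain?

5

The first line: your(1) + beak(1) + resonates(3) = 5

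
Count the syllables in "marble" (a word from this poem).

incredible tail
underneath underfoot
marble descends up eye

2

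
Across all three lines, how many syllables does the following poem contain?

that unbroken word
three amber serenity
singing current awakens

19

Line 1: "that unbroken word": 1+3+1 = 5
Line 2: "three amber serenity": 1+2+4 = 7
Line 3: "singing current awakens": 2+2+3 = 7
Total: 5 + 7 + 7 = 19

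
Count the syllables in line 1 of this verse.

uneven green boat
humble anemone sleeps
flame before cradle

Line 1: "uneven green boat": 3+1+1 = 5

5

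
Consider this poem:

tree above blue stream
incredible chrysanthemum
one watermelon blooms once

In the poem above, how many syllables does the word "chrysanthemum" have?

4

"chrysanthemum" has 4 syllables.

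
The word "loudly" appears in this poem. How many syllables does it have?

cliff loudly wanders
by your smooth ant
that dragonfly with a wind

2

"loudly" has 2 syllables.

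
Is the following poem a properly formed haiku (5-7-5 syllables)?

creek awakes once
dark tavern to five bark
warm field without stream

No

Line 1: "creek awakes once": 1+2+1 = 4 (expected 5)
Line 2: "dark tavern to five bark": 1+2+1+1+1 = 6 (expected 7)
Line 3: "warm field without stream": 1+1+2+1 = 5 ✓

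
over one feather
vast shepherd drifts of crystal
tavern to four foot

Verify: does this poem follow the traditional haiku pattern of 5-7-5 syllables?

Yes

Line 1: over (2), one (1), feather (2) → 5 ✓
Line 2: vast (1), shepherd (2), drifts (1), of (1), crystal (2) → 7 ✓
Line 3: tavern (2), to (1), four (1), foot (1) → 5 ✓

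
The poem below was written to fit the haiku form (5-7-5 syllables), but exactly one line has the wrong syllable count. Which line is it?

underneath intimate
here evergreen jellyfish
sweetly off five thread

Line 1: "underneath intimate": 3+3 = 6 (expected 5)
Line 2: "here evergreen jellyfish": 1+3+3 = 7 ✓
Line 3: "sweetly off five thread": 2+1+1+1 = 5 ✓

Line 1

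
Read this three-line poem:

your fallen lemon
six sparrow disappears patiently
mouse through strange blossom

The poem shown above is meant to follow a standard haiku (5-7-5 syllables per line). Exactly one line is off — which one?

Line 1: "your fallen lemon": 1+2+2 = 5 ✓
Line 2: "six sparrow disappears patiently": 1+2+3+3 = 9 (expected 7)
Line 3: "mouse through strange blossom": 1+1+1+2 = 5 ✓

The second line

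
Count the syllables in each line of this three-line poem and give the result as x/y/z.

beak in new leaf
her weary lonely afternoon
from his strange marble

4/8/5

Line 1: beak (1), in (1), new (1), leaf (1) → 4
Line 2: her (1), weary (2), lonely (2), afternoon (3) → 8
Line 3: from (1), his (1), strange (1), marble (2) → 5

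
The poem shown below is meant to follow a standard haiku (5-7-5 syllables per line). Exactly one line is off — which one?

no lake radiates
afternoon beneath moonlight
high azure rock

Line 1: no(1) + lake(1) + radiates(3) = 5 ✓
Line 2: afternoon(3) + beneath(2) + moonlight(2) = 7 ✓
Line 3: high(1) + azure(2) + rock(1) = 4 (expected 5)

Line 3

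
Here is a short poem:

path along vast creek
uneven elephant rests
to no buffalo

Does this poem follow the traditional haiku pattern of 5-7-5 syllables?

Line 1: path (1), along (2), vast (1), creek (1) → 5 ✓
Line 2: uneven (3), elephant (3), rests (1) → 7 ✓
Line 3: to (1), no (1), buffalo (3) → 5 ✓

Yes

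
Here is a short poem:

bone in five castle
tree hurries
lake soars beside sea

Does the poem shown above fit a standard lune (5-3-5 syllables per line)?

Line 1: "bone in five castle": 1+1+1+2 = 5 ✓
Line 2: "tree hurries": 1+2 = 3 ✓
Line 3: "lake soars beside sea": 1+1+2+1 = 5 ✓

Yes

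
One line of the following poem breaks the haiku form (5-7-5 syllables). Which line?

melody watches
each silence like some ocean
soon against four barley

Line 3

Line 1: melody(3) + watches(2) = 5 ✓
Line 2: each(1) + silence(2) + like(1) + some(1) + ocean(2) = 7 ✓
Line 3: soon(1) + against(2) + four(1) + barley(2) = 6 (expected 5)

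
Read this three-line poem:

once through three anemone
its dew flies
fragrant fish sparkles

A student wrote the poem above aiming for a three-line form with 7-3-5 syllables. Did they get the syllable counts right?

Line 1: once(1) + through(1) + three(1) + anemone(4) = 7 ✓
Line 2: its(1) + dew(1) + flies(1) = 3 ✓
Line 3: fragrant(2) + fish(1) + sparkles(2) = 5 ✓

Yes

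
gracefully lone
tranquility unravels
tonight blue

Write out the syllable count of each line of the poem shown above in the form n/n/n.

Line 1: gracefully (3), lone (1) → 4
Line 2: tranquility (4), unravels (3) → 7
Line 3: tonight (2), blue (1) → 3

4/7/3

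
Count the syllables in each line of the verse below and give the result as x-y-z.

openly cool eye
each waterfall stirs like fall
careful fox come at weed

5-7-6

Line 1: openly(3) + cool(1) + eye(1) = 5
Line 2: each(1) + waterfall(3) + stirs(1) + like(1) + fall(1) = 7
Line 3: careful(2) + fox(1) + come(1) + at(1) + weed(1) = 6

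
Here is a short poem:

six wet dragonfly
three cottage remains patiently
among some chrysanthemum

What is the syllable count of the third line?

The third line: among(2) + some(1) + chrysanthemum(4) = 7

7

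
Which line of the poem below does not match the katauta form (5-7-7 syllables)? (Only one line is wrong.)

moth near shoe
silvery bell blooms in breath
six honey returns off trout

Line 1: moth(1) + near(1) + shoe(1) = 3 (expected 5)
Line 2: silvery(3) + bell(1) + blooms(1) + in(1) + breath(1) = 7 ✓
Line 3: six(1) + honey(2) + returns(2) + off(1) + trout(1) = 7 ✓

Line 1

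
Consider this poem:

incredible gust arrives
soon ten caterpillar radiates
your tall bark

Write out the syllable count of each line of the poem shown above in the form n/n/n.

Line 1: incredible(4) + gust(1) + arrives(2) = 7
Line 2: soon(1) + ten(1) + caterpillar(4) + radiates(3) = 9
Line 3: your(1) + tall(1) + bark(1) = 3

7/9/3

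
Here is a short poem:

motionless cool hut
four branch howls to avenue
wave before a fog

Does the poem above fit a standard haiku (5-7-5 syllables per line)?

Yes

Line 1: motionless (3), cool (1), hut (1) → 5 ✓
Line 2: four (1), branch (1), howls (1), to (1), avenue (3) → 7 ✓
Line 3: wave (1), before (2), a (1), fog (1) → 5 ✓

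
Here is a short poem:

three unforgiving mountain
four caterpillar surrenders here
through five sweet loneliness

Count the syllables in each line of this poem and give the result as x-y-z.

7-9-6

Line 1: "three unforgiving mountain": 1+4+2 = 7
Line 2: "four caterpillar surrenders here": 1+4+3+1 = 9
Line 3: "through five sweet loneliness": 1+1+1+3 = 6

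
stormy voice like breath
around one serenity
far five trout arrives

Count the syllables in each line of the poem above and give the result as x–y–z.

5–7–5

Line 1: stormy (2), voice (1), like (1), breath (1) → 5
Line 2: around (2), one (1), serenity (4) → 7
Line 3: far (1), five (1), trout (1), arrives (2) → 5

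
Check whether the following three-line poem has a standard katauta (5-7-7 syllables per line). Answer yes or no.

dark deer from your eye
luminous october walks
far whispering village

No

Line 1: dark (1), deer (1), from (1), your (1), eye (1) → 5 ✓
Line 2: luminous (3), october (3), walks (1) → 7 ✓
Line 3: far (1), whispering (3), village (2) → 6 (expected 7)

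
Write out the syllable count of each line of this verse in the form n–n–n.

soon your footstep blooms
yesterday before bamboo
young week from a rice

Line 1: soon (1), your (1), footstep (2), blooms (1) → 5
Line 2: yesterday (3), before (2), bamboo (2) → 7
Line 3: young (1), week (1), from (1), a (1), rice (1) → 5

5–7–5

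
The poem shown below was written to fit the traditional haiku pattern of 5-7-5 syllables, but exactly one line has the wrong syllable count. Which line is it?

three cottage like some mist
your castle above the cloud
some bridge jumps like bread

The first line

Line 1: three (1), cottage (2), like (1), some (1), mist (1) → 6 (expected 5)
Line 2: your (1), castle (2), above (2), the (1), cloud (1) → 7 ✓
Line 3: some (1), bridge (1), jumps (1), like (1), bread (1) → 5 ✓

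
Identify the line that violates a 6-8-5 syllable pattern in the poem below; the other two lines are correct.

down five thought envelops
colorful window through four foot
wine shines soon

The third line

Line 1: down(1) + five(1) + thought(1) + envelops(3) = 6 ✓
Line 2: colorful(3) + window(2) + through(1) + four(1) + foot(1) = 8 ✓
Line 3: wine(1) + shines(1) + soon(1) = 3 (expected 5)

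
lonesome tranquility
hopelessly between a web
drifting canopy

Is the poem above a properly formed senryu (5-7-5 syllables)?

Line 1: lonesome (2), tranquility (4) → 6 (expected 5)
Line 2: hopelessly (3), between (2), a (1), web (1) → 7 ✓
Line 3: drifting (2), canopy (3) → 5 ✓

No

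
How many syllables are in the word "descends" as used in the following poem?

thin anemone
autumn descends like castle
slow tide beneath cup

2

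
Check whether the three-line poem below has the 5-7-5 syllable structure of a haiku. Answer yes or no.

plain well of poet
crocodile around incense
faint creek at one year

Line 1: plain(1) + well(1) + of(1) + poet(2) = 5 ✓
Line 2: crocodile(3) + around(2) + incense(2) = 7 ✓
Line 3: faint(1) + creek(1) + at(1) + one(1) + year(1) = 5 ✓

Yes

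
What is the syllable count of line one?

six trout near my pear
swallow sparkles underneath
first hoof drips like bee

5

Line one: "six trout near my pear": 1+1+1+1+1 = 5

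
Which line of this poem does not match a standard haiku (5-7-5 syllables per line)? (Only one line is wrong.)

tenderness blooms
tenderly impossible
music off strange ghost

The first line

Line 1: tenderness (3), blooms (1) → 4 (expected 5)
Line 2: tenderly (3), impossible (4) → 7 ✓
Line 3: music (2), off (1), strange (1), ghost (1) → 5 ✓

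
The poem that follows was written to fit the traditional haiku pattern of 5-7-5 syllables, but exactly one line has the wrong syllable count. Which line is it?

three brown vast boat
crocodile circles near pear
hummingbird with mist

The first line

Line 1: "three brown vast boat": 1+1+1+1 = 4 (expected 5)
Line 2: "crocodile circles near pear": 3+2+1+1 = 7 ✓
Line 3: "hummingbird with mist": 3+1+1 = 5 ✓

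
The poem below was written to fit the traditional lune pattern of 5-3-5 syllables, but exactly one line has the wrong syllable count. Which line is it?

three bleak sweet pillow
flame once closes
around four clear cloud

The second line

Line 1: three(1) + bleak(1) + sweet(1) + pillow(2) = 5 ✓
Line 2: flame(1) + once(1) + closes(2) = 4 (expected 3)
Line 3: around(2) + four(1) + clear(1) + cloud(1) = 5 ✓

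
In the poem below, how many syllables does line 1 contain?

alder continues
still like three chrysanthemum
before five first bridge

Line 1: alder(2) + continues(3) = 5

5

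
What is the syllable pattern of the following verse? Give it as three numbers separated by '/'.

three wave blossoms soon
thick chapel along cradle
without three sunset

5/7/5

Line 1: "three wave blossoms soon": 1+1+2+1 = 5
Line 2: "thick chapel along cradle": 1+2+2+2 = 7
Line 3: "without three sunset": 2+1+2 = 5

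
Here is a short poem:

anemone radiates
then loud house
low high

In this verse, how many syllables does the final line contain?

The final line: low (1), high (1) → 2

2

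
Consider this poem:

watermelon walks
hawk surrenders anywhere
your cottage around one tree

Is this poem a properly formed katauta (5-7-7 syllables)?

Yes

Line 1: watermelon (4), walks (1) → 5 ✓
Line 2: hawk (1), surrenders (3), anywhere (3) → 7 ✓
Line 3: your (1), cottage (2), around (2), one (1), tree (1) → 7 ✓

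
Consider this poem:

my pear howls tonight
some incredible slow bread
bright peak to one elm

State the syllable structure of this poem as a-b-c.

Line 1: my(1) + pear(1) + howls(1) + tonight(2) = 5
Line 2: some(1) + incredible(4) + slow(1) + bread(1) = 7
Line 3: bright(1) + peak(1) + to(1) + one(1) + elm(1) = 5

5-7-5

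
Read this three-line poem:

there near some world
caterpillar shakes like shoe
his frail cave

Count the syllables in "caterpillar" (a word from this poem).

4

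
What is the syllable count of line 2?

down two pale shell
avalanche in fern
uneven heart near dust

Line 2: "avalanche in fern": 3+1+1 = 5

5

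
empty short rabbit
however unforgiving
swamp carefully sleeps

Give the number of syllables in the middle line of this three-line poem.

The middle line: "however unforgiving": 3+4 = 7

7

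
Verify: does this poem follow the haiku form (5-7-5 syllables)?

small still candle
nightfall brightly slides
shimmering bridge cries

Line 1: small(1) + still(1) + candle(2) = 4 (expected 5)
Line 2: nightfall(2) + brightly(2) + slides(1) = 5 (expected 7)
Line 3: shimmering(3) + bridge(1) + cries(1) = 5 ✓

No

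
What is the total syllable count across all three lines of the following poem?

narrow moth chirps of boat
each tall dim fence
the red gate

13

Line 1: "narrow moth chirps of boat": 2+1+1+1+1 = 6
Line 2: "each tall dim fence": 1+1+1+1 = 4
Line 3: "the red gate": 1+1+1 = 3
Total: 6 + 4 + 3 = 13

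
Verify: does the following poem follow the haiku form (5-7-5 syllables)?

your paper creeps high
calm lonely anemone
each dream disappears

Line 1: your (1), paper (2), creeps (1), high (1) → 5 ✓
Line 2: calm (1), lonely (2), anemone (4) → 7 ✓
Line 3: each (1), dream (1), disappears (3) → 5 ✓

Yes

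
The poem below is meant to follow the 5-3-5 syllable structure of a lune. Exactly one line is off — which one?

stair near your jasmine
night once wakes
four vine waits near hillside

Line 1: stair (1), near (1), your (1), jasmine (2) → 5 ✓
Line 2: night (1), once (1), wakes (1) → 3 ✓
Line 3: four (1), vine (1), waits (1), near (1), hillside (2) → 6 (expected 5)

The third line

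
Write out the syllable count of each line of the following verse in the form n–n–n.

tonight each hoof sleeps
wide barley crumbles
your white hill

Line 1: tonight (2), each (1), hoof (1), sleeps (1) → 5
Line 2: wide (1), barley (2), crumbles (2) → 5
Line 3: your (1), white (1), hill (1) → 3

5–5–3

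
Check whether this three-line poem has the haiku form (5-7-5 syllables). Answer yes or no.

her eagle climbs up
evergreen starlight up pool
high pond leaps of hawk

Line 1: her(1) + eagle(2) + climbs(1) + up(1) = 5 ✓
Line 2: evergreen(3) + starlight(2) + up(1) + pool(1) = 7 ✓
Line 3: high(1) + pond(1) + leaps(1) + of(1) + hawk(1) = 5 ✓

Yes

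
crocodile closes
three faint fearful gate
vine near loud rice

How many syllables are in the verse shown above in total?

Line 1: "crocodile closes": 3+2 = 5
Line 2: "three faint fearful gate": 1+1+2+1 = 5
Line 3: "vine near loud rice": 1+1+1+1 = 4
Total: 5 + 5 + 4 = 14

14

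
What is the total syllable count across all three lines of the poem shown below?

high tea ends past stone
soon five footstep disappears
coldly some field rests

Line 1: high (1), tea (1), ends (1), past (1), stone (1) → 5
Line 2: soon (1), five (1), footstep (2), disappears (3) → 7
Line 3: coldly (2), some (1), field (1), rests (1) → 5
Total: 5 + 7 + 5 = 17

17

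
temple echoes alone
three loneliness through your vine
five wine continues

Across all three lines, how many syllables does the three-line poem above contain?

18

Line 1: temple (2), echoes (2), alone (2) → 6
Line 2: three (1), loneliness (3), through (1), your (1), vine (1) → 7
Line 3: five (1), wine (1), continues (3) → 5
Total: 6 + 7 + 5 = 18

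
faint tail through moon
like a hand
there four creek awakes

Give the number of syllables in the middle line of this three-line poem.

The middle line: like(1) + a(1) + hand(1) = 3

3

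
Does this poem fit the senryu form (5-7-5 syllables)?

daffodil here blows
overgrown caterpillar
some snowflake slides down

Yes

Line 1: daffodil(3) + here(1) + blows(1) = 5 ✓
Line 2: overgrown(3) + caterpillar(4) = 7 ✓
Line 3: some(1) + snowflake(2) + slides(1) + down(1) = 5 ✓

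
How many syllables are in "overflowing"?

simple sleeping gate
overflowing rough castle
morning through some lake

4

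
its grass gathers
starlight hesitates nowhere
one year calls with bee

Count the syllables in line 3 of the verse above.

Line 3: "one year calls with bee": 1+1+1+1+1 = 5

5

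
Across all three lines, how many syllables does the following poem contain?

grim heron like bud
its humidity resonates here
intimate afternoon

Line 1: grim (1), heron (2), like (1), bud (1) → 5
Line 2: its (1), humidity (4), resonates (3), here (1) → 9
Line 3: intimate (3), afternoon (3) → 6
Total: 5 + 9 + 6 = 20

20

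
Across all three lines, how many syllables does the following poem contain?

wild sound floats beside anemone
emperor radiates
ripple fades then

Line 1: wild(1) + sound(1) + floats(1) + beside(2) + anemone(4) = 9
Line 2: emperor(3) + radiates(3) = 6
Line 3: ripple(2) + fades(1) + then(1) = 4
Total: 9 + 6 + 4 = 19

19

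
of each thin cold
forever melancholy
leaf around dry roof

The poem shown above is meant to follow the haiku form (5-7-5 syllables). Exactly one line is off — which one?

Line 1: "of each thin cold": 1+1+1+1 = 4 (expected 5)
Line 2: "forever melancholy": 3+4 = 7 ✓
Line 3: "leaf around dry roof": 1+2+1+1 = 5 ✓

Line 1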